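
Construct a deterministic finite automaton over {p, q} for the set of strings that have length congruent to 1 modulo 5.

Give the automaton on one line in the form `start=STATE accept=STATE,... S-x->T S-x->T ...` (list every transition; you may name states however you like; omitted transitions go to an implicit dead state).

start=A accept=B A-p->B A-q->B B-p->C B-q->C C-p->D C-q->D D-p->E D-q->E E-p->A E-q->A

Only the length mod 5 matters, so use a 5-cycle: from any state, every input symbol moves to the next state, wrapping E back to A. Mark B accepting.
A 5-state machine:
       p  q 
>  A   B  B 
 * B   C  C 
   C   D  D 
   D   E  E 
   E   A  A 
(> = start, * = accepting)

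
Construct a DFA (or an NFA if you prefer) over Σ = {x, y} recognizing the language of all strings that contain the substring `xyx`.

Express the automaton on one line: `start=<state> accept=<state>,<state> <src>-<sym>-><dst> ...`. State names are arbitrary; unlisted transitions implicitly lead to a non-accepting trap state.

start=A accept=D A-x->B A-y->A B-x->B B-y->C C-x->D C-y->A D-x->D D-y->D

States A..C record the length of the longest prefix of `xyx` that matches the current input suffix. Reaching D means `xyx` has been seen, and we stay there forever. Accept from D.
4 states suffice.
       x  y 
>  A   B  A 
   B   B  C 
   C   D  A 
 * D   D  D 
(> = start, * = accepting)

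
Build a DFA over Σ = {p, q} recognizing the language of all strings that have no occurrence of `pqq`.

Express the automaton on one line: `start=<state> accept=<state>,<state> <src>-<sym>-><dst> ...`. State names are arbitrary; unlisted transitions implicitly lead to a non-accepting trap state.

This is the complement of 'contains `pqq`'. Use the same substring-matching states — S0 through S3 holding how much of `pqq` has just been matched — but flip the accepting set: everything except the trap S3 accepts.
        p   q  
>* S0   S1  S0 
 * S1   S1  S2 
 * S2   S1  S3 
   S3   S3  S3 
(> = start, * = accepting)

start=S0 accept=S0,S1,S2 S0-p->S1 S0-q->S0 S1-p->S1 S1-q->S2 S2-p->S1 S2-q->S3 S3-p->S3 S3-q->S3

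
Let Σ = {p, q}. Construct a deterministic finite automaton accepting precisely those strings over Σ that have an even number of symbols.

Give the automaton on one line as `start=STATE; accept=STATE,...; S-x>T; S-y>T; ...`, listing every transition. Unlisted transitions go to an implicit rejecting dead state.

start=s0; accept=s0; s0-p>s1; s0-q>s1; s1-p>s0; s1-q>s0

Only the length mod 2 matters, so use a 2-cycle: from any state, every input symbol moves to the next state, wrapping s1 back to s0. Mark s0 accepting.
A 2-state machine:
        p   q  
>* s0   s1  s1 
   s1   s0  s0 
(> = start, * = accepting)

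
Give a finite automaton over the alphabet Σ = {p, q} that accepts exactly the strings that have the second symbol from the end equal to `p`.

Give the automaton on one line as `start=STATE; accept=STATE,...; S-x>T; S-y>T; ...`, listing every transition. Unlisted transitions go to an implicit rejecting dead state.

start=S0; accept=S3,S4; S0-p>S1; S0-q>S2; S1-p>S3; S1-q>S4; S2-p>S5; S2-q>S6; S3-p>S3; S3-q>S4; S4-p>S5; S4-q>S6; S5-p>S3; S5-q>S4; S6-p>S5; S6-q>S6

A DFA must remember the last 2 symbols (since which symbol is second-to-last isn't known until the input ends). Use one state per possible window of the last ≤2 symbols; accept from those whose window starts with `p`.
With 7 states:
        p   q  
>  S0   S1  S2 
   S1   S3  S4 
   S2   S5  S6 
 * S3   S3  S4 
 * S4   S5  S6 
   S5   S3  S4 
   S6   S5  S6 
(> = start, * = accepting)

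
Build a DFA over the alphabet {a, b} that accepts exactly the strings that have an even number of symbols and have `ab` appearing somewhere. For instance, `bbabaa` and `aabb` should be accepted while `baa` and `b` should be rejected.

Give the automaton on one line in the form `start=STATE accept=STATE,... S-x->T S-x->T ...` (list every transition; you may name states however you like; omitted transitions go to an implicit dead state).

start=q0 accept=q4 q0-a->q1 q0-b->q2 q1-a->q3 q1-b->q4 q2-a->q3 q2-b->q0 q3-a->q1 q3-b->q5 q4-a->q5 q4-b->q5 q5-a->q4 q5-b->q4

Build one automaton per condition and run them in lockstep. One (2 states) tracks the input length modulo 2; the other (3 states) tracks whether and how much of `ab` has been seen. Each combined state is a pair, one component from each; accept when both components accept.
With 6 states:
        a   b  
>  q0   q1  q2 
   q1   q3  q4 
   q2   q3  q0 
   q3   q1  q5 
 * q4   q5  q5 
   q5   q4  q4 
(> = start, * = accepting)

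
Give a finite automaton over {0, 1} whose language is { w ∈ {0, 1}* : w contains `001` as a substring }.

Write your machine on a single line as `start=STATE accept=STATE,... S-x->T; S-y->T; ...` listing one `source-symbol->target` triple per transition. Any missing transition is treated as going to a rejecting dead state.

start=q0; accept=q3; q0-0->q1; q0-1->q0; q1-0->q2; q1-1->q0; q2-0->q2; q2-1->q3; q3-0->q3; q3-1->q3

Track how much of `001` has been matched so far: state q0 is no progress, q3 is the absorbing accept state reached once `001` has occurred. Intermediate states record partial matches; on a mismatch, fall back to the longest reusable overlap.
        0   1  
>  q0   q1  q0 
   q1   q2  q0 
   q2   q2  q3 
 * q3   q3  q3 
(> = start, * = accepting)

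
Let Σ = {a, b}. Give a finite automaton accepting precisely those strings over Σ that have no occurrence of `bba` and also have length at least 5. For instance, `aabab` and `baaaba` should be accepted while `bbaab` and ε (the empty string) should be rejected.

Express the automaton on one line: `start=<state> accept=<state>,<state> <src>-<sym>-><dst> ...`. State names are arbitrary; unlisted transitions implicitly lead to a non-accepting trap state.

Run two small machines in parallel and take their product. One (4 states) tracks partial matches of the forbidden pattern `bba`; the other (7 states) tracks the input length, saturating at 6. Each combined state is a pair, one component from each; accept when both components accept.
A 22-state machine:
          a    b  
>  S0     S1   S2 
   S1     S3   S4 
   S2     S3   S5 
   S3     S6   S7 
   S4     S6   S8 
   S5     S9   S8 
   S6    S10  S11 
   S7    S10  S12 
   S8    S13  S12 
   S9    S13  S13 
   S10   S14  S15 
   S11   S14  S16 
   S12   S17  S16 
   S13   S17  S17 
 * S14   S18  S19 
 * S15   S18  S20 
 * S16   S21  S20 
   S17   S21  S21 
 * S18   S18  S19 
 * S19   S18  S20 
 * S20   S21  S20 
   S21   S21  S21 
(> = start, * = accepting)

start=S0 accept=S14,S15,S16,S18,S19,S20 S0-a->S1 S0-b->S2 S1-a->S3 S1-b->S4 S2-a->S3 S2-b->S5 S3-a->S6 S3-b->S7 S4-a->S6 S4-b->S8 S5-a->S9 S5-b->S8 S6-a->S10 S6-b->S11 S7-a->S10 S7-b->S12 S8-a->S13 S8-b->S12 S9-a->S13 S9-b->S13 S10-a->S14 S10-b->S15 S11-a->S14 S11-b->S16 S12-a->S17 S12-b->S16 S13-a->S17 S13-b->S17 S14-a->S18 S14-b->S19 S15-a->S18 S15-b->S20 S16-a->S21 S16-b->S20 S17-a->S21 S17-b->S21 S18-a->S18 S18-b->S19 S19-a->S18 S19-b->S20 S20-a->S21 S20-b->S20 S21-a->S21 S21-b->S21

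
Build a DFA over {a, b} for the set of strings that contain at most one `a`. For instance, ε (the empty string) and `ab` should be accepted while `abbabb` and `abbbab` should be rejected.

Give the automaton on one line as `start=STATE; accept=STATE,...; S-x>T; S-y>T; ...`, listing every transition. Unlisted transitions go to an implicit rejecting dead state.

Count `a`s, saturating at 2: state q0 means no `a` yet, q1 means one `a` seen, q2 means more than one. Each `a` increments (capped at q2); other symbols loop. Accept from {q0, q1}.
3 states suffice.
        a   b  
>* q0   q1  q0 
 * q1   q2  q1 
   q2   q2  q2 
(> = start, * = accepting)

start=q0; accept=q0,q1; q0-a>q1; q0-b>q0; q1-a>q2; q1-b>q1; q2-a>q2; q2-b>q2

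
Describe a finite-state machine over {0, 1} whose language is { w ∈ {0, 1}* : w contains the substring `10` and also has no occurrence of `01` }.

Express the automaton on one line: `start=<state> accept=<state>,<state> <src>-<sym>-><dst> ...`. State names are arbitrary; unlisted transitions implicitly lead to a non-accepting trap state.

start=S0 accept=S4 S0-0->S1 S0-1->S2 S1-0->S1 S1-1->S3 S2-0->S4 S2-1->S2 S3-0->S5 S3-1->S3 S4-0->S4 S4-1->S5 S5-0->S5 S5-1->S5

Run two small machines in parallel and take their product. The first has 3 states tracking whether and how much of `10` has been seen; the second has 3 states tracking partial matches of the forbidden pattern `01`. A product state is a pair (one from each), accepting exactly when both do.
        0   1  
>  S0   S1  S2 
   S1   S1  S3 
   S2   S4  S2 
   S3   S5  S3 
 * S4   S4  S5 
   S5   S5  S5 
(> = start, * = accepting)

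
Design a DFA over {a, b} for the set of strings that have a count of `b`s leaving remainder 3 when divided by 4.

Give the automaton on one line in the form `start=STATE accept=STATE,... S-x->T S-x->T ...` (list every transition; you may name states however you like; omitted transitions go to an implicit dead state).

The only thing that matters is how many `b`s have appeared, reduced mod 4. Use one state per residue: s0 for 0, …, s3 for 3. Reading `b` moves to the next residue; anything else stays put. s3 is accepting.
        a   b  
>  s0   s0  s1 
   s1   s1  s2 
   s2   s2  s3 
 * s3   s3  s0 
(> = start, * = accepting)

start=s0 accept=s3 s0-a->s0 s0-b->s1 s1-a->s1 s1-b->s2 s2-a->s2 s2-b->s3 s3-a->s3 s3-b->s0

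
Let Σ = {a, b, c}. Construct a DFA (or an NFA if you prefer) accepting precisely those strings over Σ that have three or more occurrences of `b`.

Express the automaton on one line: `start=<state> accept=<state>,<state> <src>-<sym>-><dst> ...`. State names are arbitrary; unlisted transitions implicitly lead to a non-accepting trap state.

Count `b`s, saturating at 4: states q0 through q3 mean 0 through 3 `b`s seen; q4 means more than 3. Each `b` increments (capped at q4); other symbols loop. Accept from {q3, q4}.
5 states suffice.
        a   b   c  
>  q0   q0  q1  q0 
   q1   q1  q2  q1 
   q2   q2  q3  q2 
 * q3   q3  q4  q3 
 * q4   q4  q4  q4 
(> = start, * = accepting)

start=q0 accept=q3,q4 q0-a->q0 q0-b->q1 q0-c->q0 q1-a->q1 q1-b->q2 q1-c->q1 q2-a->q2 q2-b->q3 q2-c->q2 q3-a->q3 q3-b->q4 q3-c->q3 q4-a->q4 q4-b->q4 q4-c->q4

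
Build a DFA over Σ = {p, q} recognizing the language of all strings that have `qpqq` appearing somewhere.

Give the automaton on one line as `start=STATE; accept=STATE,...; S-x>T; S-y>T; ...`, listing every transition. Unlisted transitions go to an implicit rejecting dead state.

Track how much of `qpqq` has been matched so far: state A is no progress, E is the absorbing accept state reached once `qpqq` has occurred. Intermediate states record partial matches; on a mismatch, fall back to the longest reusable overlap.
With 5 states:
       p  q 
>  A   A  B 
   B   C  B 
   C   A  D 
   D   C  E 
 * E   E  E 
(> = start, * = accepting)

start=A; accept=E; A-p>A; A-q>B; B-p>C; B-q>B; C-p>A; C-q>D; D-p>C; D-q>E; E-p>E; E-q>E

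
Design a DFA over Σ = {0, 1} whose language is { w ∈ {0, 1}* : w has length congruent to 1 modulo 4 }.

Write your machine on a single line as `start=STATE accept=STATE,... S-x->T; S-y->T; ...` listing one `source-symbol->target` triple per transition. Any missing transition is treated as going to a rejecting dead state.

start=S0; accept=S1; S0-0->S1; S0-1->S1; S1-0->S2; S1-1->S2; S2-0->S3; S2-1->S3; S3-0->S0; S3-1->S0

Only the length mod 4 matters, so use a 4-cycle: from any state, every input symbol moves to the next state, wrapping S3 back to S0. Mark S1 accepting.
4 states suffice.
        0   1  
>  S0   S1  S1 
 * S1   S2  S2 
   S2   S3  S3 
   S3   S0  S0 
(> = start, * = accepting)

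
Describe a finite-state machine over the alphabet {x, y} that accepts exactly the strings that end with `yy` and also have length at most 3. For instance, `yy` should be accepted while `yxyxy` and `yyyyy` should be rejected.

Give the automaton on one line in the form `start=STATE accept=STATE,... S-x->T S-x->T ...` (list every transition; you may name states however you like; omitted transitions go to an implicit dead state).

Handle the two conditions separately and then intersect. One (3 states) tracks how much of the suffix `yy` has currently been matched; the other (5 states) tracks the input length, saturating at 4. Each combined state is a pair, one component from each; accept when both components accept. After merging equivalent states the machine shrinks.
A 7-state machine:
        x   y  
>  q0   q1  q2 
   q1   q3  q4 
   q2   q3  q5 
   q3   q3  q3 
   q4   q3  q6 
 * q5   q3  q6 
 * q6   q3  q3 
(> = start, * = accepting)

start=q0 accept=q5,q6 q0-x->q1 q0-y->q2 q1-x->q3 q1-y->q4 q2-x->q3 q2-y->q5 q3-x->q3 q3-y->q3 q4-x->q3 q4-y->q6 q5-x->q3 q5-y->q6 q6-x->q3 q6-y->q3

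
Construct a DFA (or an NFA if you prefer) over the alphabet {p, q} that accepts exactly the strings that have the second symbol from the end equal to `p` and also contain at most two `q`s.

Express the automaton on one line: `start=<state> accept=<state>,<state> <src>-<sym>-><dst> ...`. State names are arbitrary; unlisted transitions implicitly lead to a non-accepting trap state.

start=S0 accept=S3,S4,S7,S8,S11 S0-p->S1 S0-q->S2 S1-p->S3 S1-q->S4 S2-p->S5 S2-q->S6 S3-p->S3 S3-q->S4 S4-p->S5 S4-q->S6 S5-p->S7 S5-q->S8 S6-p->S9 S6-q->S10 S7-p->S7 S7-q->S8 S8-p->S9 S8-q->S10 S9-p->S11 S9-q->S12 S10-p->S13 S10-q->S10 S11-p->S11 S11-q->S12 S12-p->S13 S12-q->S10 S13-p->S14 S13-q->S12 S14-p->S14 S14-q->S12

Build one automaton per condition and run them in lockstep. One (7 states) tracks the last 2 symbols read; the other (4 states) tracks the count of `q`s, saturating at 3. Each combined state is a pair, one component from each; accept when both components accept.
A 15-state machine:
          p    q  
>  S0     S1   S2 
   S1     S3   S4 
   S2     S5   S6 
 * S3     S3   S4 
 * S4     S5   S6 
   S5     S7   S8 
   S6     S9  S10 
 * S7     S7   S8 
 * S8     S9  S10 
   S9    S11  S12 
   S10   S13  S10 
 * S11   S11  S12 
   S12   S13  S10 
   S13   S14  S12 
   S14   S14  S12 
(> = start, * = accepting)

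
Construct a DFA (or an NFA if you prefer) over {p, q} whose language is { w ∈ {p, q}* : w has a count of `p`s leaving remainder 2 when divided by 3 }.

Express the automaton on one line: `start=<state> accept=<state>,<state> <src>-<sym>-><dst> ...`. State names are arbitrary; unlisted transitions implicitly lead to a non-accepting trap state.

start=A accept=C A-p->B A-q->A B-p->C B-q->B C-p->A C-q->C

The only thing that matters is how many `p`s have appeared, reduced mod 3. Use one state per residue: A for 0, …, C for 2. Reading `p` moves to the next residue; anything else stays put. C is accepting.
       p  q 
>  A   B  A 
   B   C  B 
 * C   A  C 
(> = start, * = accepting)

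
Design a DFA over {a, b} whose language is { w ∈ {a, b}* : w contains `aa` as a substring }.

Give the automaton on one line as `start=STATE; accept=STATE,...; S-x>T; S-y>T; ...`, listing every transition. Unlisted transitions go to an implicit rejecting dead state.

start=s0; accept=s2; s0-a>s1; s0-b>s0; s1-a>s2; s1-b>s0; s2-a>s2; s2-b>s2

Track how much of `aa` has been matched so far: state s0 is no progress, s2 is the absorbing accept state reached once `aa` has occurred. Intermediate states record partial matches; on a mismatch, fall back to the longest reusable overlap.
        a   b  
>  s0   s1  s0 
   s1   s2  s0 
 * s2   s2  s2 
(> = start, * = accepting)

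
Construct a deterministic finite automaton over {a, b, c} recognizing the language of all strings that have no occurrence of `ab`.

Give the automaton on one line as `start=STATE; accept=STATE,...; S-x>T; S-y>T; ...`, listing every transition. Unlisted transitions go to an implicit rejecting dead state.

start=S0; accept=S0,S1; S0-a>S1; S0-b>S0; S0-c>S0; S1-a>S1; S1-b>S2; S1-c>S0; S2-a>S2; S2-b>S2; S2-c>S2

This is the complement of 'contains `ab`'. Use the same substring-matching states — S0 through S2 holding how much of `ab` has just been matched — but flip the accepting set: everything except the trap S2 accepts.
With 3 states:
        a   b   c  
>* S0   S1  S0  S0 
 * S1   S1  S2  S0 
   S2   S2  S2  S2 
(> = start, * = accepting)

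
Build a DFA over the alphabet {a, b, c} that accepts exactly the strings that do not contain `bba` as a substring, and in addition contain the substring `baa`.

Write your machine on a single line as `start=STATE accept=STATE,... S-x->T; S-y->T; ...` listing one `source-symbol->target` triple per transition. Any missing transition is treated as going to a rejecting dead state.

Build one automaton per condition and run them in lockstep. The first has 4 states tracking partial matches of the forbidden pattern `bba`; the second has 4 states tracking whether and how much of `baa` has been seen. A product state is a pair (one from each), accepting exactly when both do.
An 11-state machine:
          a    b    c  
>  s0     s0   s1   s0 
   s1     s2   s3   s0 
   s2     s4   s1   s0 
   s3     s5   s3   s0 
 * s4     s4   s6   s4 
   s5     s7   s8   s9 
 * s6     s4  s10   s4 
   s7     s7   s7   s7 
   s8     s5   s8   s9 
   s9     s9   s8   s9 
 * s10    s7  s10   s4 
(> = start, * = accepting)

start=s0; accept=s4,s6,s10; s0-a->s0; s0-b->s1; s0-c->s0; s1-a->s2; s1-b->s3; s1-c->s0; s2-a->s4; s2-b->s1; s2-c->s0; s3-a->s5; s3-b->s3; s3-c->s0; s4-a->s4; s4-b->s6; s4-c->s4; s5-a->s7; s5-b->s8; s5-c->s9; s6-a->s4; s6-b->s10; s6-c->s4; s7-a->s7; s7-b->s7; s7-c->s7; s8-a->s5; s8-b->s8; s8-c->s9; s9-a->s9; s9-b->s8; s9-c->s9; s10-a->s7; s10-b->s10; s10-c->s4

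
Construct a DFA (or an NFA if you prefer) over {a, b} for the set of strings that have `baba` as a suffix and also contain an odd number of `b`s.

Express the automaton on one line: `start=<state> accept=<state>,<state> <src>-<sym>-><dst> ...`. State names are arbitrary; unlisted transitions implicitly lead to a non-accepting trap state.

start=S0 accept=S5 S0-a->S0 S0-b->S1 S1-a->S1 S1-b->S2 S2-a->S3 S2-b->S1 S3-a->S0 S3-b->S4 S4-a->S5 S4-b->S2 S5-a->S1 S5-b->S2

Handle the two conditions separately and then intersect. The first has 5 states tracking how much of the suffix `baba` has currently been matched; the second has 2 states tracking the count of `b`s modulo 2. A product state is a pair (one from each), accepting exactly when both do. Equivalent product states are then merged.
        a   b  
>  S0   S0  S1 
   S1   S1  S2 
   S2   S3  S1 
   S3   S0  S4 
   S4   S5  S2 
 * S5   S1  S2 
(> = start, * = accepting)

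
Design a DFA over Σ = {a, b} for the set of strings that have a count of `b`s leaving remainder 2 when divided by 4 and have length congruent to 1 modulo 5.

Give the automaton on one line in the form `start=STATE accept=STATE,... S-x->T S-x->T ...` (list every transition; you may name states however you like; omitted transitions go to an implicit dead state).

start=S0 accept=S17 S0-a->S1 S0-b->S2 S1-a->S3 S1-b->S4 S2-a->S4 S2-b->S5 S3-a->S6 S3-b->S7 S4-a->S7 S4-b->S8 S5-a->S8 S5-b->S9 S6-a->S10 S6-b->S11 S7-a->S11 S7-b->S12 S8-a->S12 S8-b->S13 S9-a->S13 S9-b->S10 S10-a->S0 S10-b->S14 S11-a->S14 S11-b->S15 S12-a->S15 S12-b->S16 S13-a->S16 S13-b->S0 S14-a->S2 S14-b->S17 S15-a->S17 S15-b->S18 S16-a->S18 S16-b->S1 S17-a->S5 S17-b->S19 S18-a->S19 S18-b->S3 S19-a->S9 S19-b->S6

Handle the two conditions separately and then intersect. The first has 4 states tracking the count of `b`s modulo 4; the second has 5 states tracking the input length modulo 5. A product state is a pair (one from each), accepting exactly when both do.
With 20 states:
          a    b  
>  S0     S1   S2 
   S1     S3   S4 
   S2     S4   S5 
   S3     S6   S7 
   S4     S7   S8 
   S5     S8   S9 
   S6    S10  S11 
   S7    S11  S12 
   S8    S12  S13 
   S9    S13  S10 
   S10    S0  S14 
   S11   S14  S15 
   S12   S15  S16 
   S13   S16   S0 
   S14    S2  S17 
   S15   S17  S18 
   S16   S18   S1 
 * S17    S5  S19 
   S18   S19   S3 
   S19    S9   S6 
(> = start, * = accepting)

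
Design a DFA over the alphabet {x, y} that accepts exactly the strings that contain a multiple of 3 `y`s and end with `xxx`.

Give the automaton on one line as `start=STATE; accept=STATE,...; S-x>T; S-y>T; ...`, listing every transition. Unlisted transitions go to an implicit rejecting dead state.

start=q0; accept=q6; q0-x>q1; q0-y>q2; q1-x>q3; q1-y>q2; q2-x>q4; q2-y>q5; q3-x>q6; q3-y>q2; q4-x>q7; q4-y>q5; q5-x>q8; q5-y>q0; q6-x>q6; q6-y>q2; q7-x>q9; q7-y>q5; q8-x>q10; q8-y>q0; q9-x>q9; q9-y>q5; q10-x>q11; q10-y>q0; q11-x>q11; q11-y>q0

Run two small machines in parallel and take their product. The first has 3 states tracking the count of `y`s modulo 3; the second has 4 states tracking how much of the suffix `xxx` has currently been matched. A product state is a pair (one from each), accepting exactly when both do.
          x    y  
>  q0     q1   q2 
   q1     q3   q2 
   q2     q4   q5 
   q3     q6   q2 
   q4     q7   q5 
   q5     q8   q0 
 * q6     q6   q2 
   q7     q9   q5 
   q8    q10   q0 
   q9     q9   q5 
   q10   q11   q0 
   q11   q11   q0 
(> = start, * = accepting)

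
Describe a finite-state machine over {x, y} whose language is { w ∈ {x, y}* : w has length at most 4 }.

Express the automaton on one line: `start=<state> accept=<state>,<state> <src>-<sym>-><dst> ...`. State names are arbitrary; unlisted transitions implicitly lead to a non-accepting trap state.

start=s0 accept=s0,s1,s2,s3,s4 s0-x->s1 s0-y->s1 s1-x->s2 s1-y->s2 s2-x->s3 s2-y->s3 s3-x->s4 s3-y->s4 s4-x->s5 s4-y->s5 s5-x->s5 s5-y->s5

We only need to distinguish lengths 0, 1, …, 4, and '>4'. Chain s0 → s1 → s2 → s3 → s4 → s5 on every symbol, with s5 looping. Accepting states: {s0, s1, s2, s3, s4}.
A 6-state machine:
        x   y  
>* s0   s1  s1 
 * s1   s2  s2 
 * s2   s3  s3 
 * s3   s4  s4 
 * s4   s5  s5 
   s5   s5  s5 
(> = start, * = accepting)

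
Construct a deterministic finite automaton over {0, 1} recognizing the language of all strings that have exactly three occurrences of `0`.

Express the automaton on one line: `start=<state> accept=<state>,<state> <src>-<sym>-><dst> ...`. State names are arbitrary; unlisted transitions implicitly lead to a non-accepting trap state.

Count `0`s, saturating at 4: states q0 through q3 mean 0 through 3 `0`s seen; q4 means more than 3. Each `0` increments (capped at q4); other symbols loop. Accept from {q3}.
        0   1  
>  q0   q1  q0 
   q1   q2  q1 
   q2   q3  q2 
 * q3   q4  q3 
   q4   q4  q4 
(> = start, * = accepting)

start=q0 accept=q3 q0-0->q1 q0-1->q0 q1-0->q2 q1-1->q1 q2-0->q3 q2-1->q2 q3-0->q4 q3-1->q3 q4-0->q4 q4-1->q4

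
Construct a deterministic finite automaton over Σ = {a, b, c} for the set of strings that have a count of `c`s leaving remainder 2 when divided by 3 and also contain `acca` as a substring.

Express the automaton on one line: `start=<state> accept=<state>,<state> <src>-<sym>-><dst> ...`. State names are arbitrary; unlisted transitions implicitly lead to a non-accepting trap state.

start=S0 accept=S9 S0-a->S1 S0-b->S0 S0-c->S2 S1-a->S1 S1-b->S0 S1-c->S3 S2-a->S4 S2-b->S2 S2-c->S5 S3-a->S4 S3-b->S2 S3-c->S6 S4-a->S4 S4-b->S2 S4-c->S7 S5-a->S8 S5-b->S5 S5-c->S0 S6-a->S9 S6-b->S5 S6-c->S0 S7-a->S8 S7-b->S5 S7-c->S10 S8-a->S8 S8-b->S5 S8-c->S11 S9-a->S9 S9-b->S9 S9-c->S12 S10-a->S12 S10-b->S0 S10-c->S2 S11-a->S1 S11-b->S0 S11-c->S13 S12-a->S12 S12-b->S12 S12-c->S14 S13-a->S14 S13-b->S2 S13-c->S5 S14-a->S14 S14-b->S14 S14-c->S9

Build one automaton per condition and run them in lockstep. One (3 states) tracks the count of `c`s modulo 3; the other (5 states) tracks whether and how much of `acca` has been seen. Each combined state is a pair, one component from each; accept when both components accept.
With 15 states:
          a    b    c  
>  S0     S1   S0   S2 
   S1     S1   S0   S3 
   S2     S4   S2   S5 
   S3     S4   S2   S6 
   S4     S4   S2   S7 
   S5     S8   S5   S0 
   S6     S9   S5   S0 
   S7     S8   S5  S10 
   S8     S8   S5  S11 
 * S9     S9   S9  S12 
   S10   S12   S0   S2 
   S11    S1   S0  S13 
   S12   S12  S12  S14 
   S13   S14   S2   S5 
   S14   S14  S14   S9 
(> = start, * = accepting)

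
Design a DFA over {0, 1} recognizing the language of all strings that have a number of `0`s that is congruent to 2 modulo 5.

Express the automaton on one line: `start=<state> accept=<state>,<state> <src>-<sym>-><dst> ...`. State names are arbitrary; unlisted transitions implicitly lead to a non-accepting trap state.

Keep the running count of `0`s modulo 5: each `0` advances along the cycle A → B → C → D → E → A while other symbols loop. Accept at C.
A 5-state machine:
       0  1 
>  A   B  A 
   B   C  B 
 * C   D  C 
   D   E  D 
   E   A  E 
(> = start, * = accepting)

start=A accept=C A-0->B A-1->A B-0->C B-1->B C-0->D C-1->C D-0->E D-1->D E-0->A E-1->E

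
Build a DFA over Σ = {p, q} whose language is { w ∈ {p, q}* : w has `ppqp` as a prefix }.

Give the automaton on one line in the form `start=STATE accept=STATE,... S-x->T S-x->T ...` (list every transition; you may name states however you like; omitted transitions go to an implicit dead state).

start=s0 accept=s4 s0-p->s1 s0-q->s5 s1-p->s2 s1-q->s5 s2-p->s5 s2-q->s3 s3-p->s4 s3-q->s5 s4-p->s4 s4-q->s4 s5-p->s5 s5-q->s5

Check the first 4 symbols one by one: s0 through s3 record how many have matched `ppqp` so far; any wrong symbol goes to the dead state s5. After all 4 match we enter the accepting sink s4.
6 states suffice.
        p   q  
>  s0   s1  s5 
   s1   s2  s5 
   s2   s5  s3 
   s3   s4  s5 
 * s4   s4  s4 
   s5   s5  s5 
(> = start, * = accepting)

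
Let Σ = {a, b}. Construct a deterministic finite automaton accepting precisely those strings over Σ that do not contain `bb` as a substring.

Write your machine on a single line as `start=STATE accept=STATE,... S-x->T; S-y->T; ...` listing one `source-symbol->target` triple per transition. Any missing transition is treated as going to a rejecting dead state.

Track partial matches of the forbidden pattern `bb`. State S2 is a dead state reached once `bb` has occurred; every other state accepts. S0 means no part of `bb` is currently matched.
With 3 states:
        a   b  
>* S0   S0  S1 
 * S1   S0  S2 
   S2   S2  S2 
(> = start, * = accepting)

start=S0; accept=S0,S1; S0-a->S0; S0-b->S1; S1-a->S0; S1-b->S2; S2-a->S2; S2-b->S2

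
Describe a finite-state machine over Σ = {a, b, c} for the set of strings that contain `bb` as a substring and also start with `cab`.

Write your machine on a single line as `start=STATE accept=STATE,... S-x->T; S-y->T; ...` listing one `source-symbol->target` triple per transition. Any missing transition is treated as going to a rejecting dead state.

Handle the two conditions separately and then intersect. The first has 3 states tracking whether and how much of `bb` has been seen; the second has 5 states tracking whether the input so far still matches the prefix `cab`. A product state is a pair (one from each), accepting exactly when both do. Equivalent product states are then merged.
7 states suffice.
        a   b   c  
>  q0   q1  q1  q2 
   q1   q1  q1  q1 
   q2   q3  q1  q1 
   q3   q1  q4  q1 
   q4   q5  q6  q5 
   q5   q5  q4  q5 
 * q6   q6  q6  q6 
(> = start, * = accepting)

start=q0; accept=q6; q0-a->q1; q0-b->q1; q0-c->q2; q1-a->q1; q1-b->q1; q1-c->q1; q2-a->q3; q2-b->q1; q2-c->q1; q3-a->q1; q3-b->q4; q3-c->q1; q4-a->q5; q4-b->q6; q4-c->q5; q5-a->q5; q5-b->q4; q5-c->q5; q6-a->q6; q6-b->q6; q6-c->q6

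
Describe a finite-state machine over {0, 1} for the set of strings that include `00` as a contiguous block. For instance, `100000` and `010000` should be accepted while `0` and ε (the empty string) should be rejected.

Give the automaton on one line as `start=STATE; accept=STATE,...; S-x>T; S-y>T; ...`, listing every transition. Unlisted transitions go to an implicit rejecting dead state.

States q0..q1 record the length of the longest prefix of `00` that matches the current input suffix. Reaching q2 means `00` has been seen, and we stay there forever. Accept from q2.
A 3-state machine:
        0   1  
>  q0   q1  q0 
   q1   q2  q0 
 * q2   q2  q2 
(> = start, * = accepting)

start=q0; accept=q2; q0-0>q1; q0-1>q0; q1-0>q2; q1-1>q0; q2-0>q2; q2-1>q2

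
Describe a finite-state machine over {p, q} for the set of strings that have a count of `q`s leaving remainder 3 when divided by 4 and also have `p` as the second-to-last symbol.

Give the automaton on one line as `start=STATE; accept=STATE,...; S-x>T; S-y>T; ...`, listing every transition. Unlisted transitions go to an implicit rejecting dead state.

start=S0; accept=S12,S15; S0-p>S1; S0-q>S2; S1-p>S3; S1-q>S4; S2-p>S5; S2-q>S6; S3-p>S3; S3-q>S4; S4-p>S5; S4-q>S6; S5-p>S7; S5-q>S8; S6-p>S9; S6-q>S10; S7-p>S7; S7-q>S8; S8-p>S9; S8-q>S10; S9-p>S11; S9-q>S12; S10-p>S13; S10-q>S14; S11-p>S11; S11-q>S12; S12-p>S13; S12-q>S14; S13-p>S15; S13-q>S16; S14-p>S17; S14-q>S18; S15-p>S15; S15-q>S16; S16-p>S17; S16-q>S18; S17-p>S3; S17-q>S4; S18-p>S5; S18-q>S6

Run two small machines in parallel and take their product. The first has 4 states tracking the count of `q`s modulo 4; the second has 7 states tracking the last 2 symbols read. A product state is a pair (one from each), accepting exactly when both do.
With 19 states:
          p    q  
>  S0     S1   S2 
   S1     S3   S4 
   S2     S5   S6 
   S3     S3   S4 
   S4     S5   S6 
   S5     S7   S8 
   S6     S9  S10 
   S7     S7   S8 
   S8     S9  S10 
   S9    S11  S12 
   S10   S13  S14 
   S11   S11  S12 
 * S12   S13  S14 
   S13   S15  S16 
   S14   S17  S18 
 * S15   S15  S16 
   S16   S17  S18 
   S17    S3   S4 
   S18    S5   S6 
(> = start, * = accepting)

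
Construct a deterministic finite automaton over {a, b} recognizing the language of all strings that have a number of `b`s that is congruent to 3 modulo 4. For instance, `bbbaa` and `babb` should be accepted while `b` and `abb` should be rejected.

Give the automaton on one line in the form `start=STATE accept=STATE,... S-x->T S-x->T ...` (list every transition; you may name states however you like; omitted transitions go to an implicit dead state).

Keep the running count of `b`s modulo 4: each `b` advances along the cycle s0 → s1 → s2 → s3 → s0 while other symbols loop. Accept at s3.
A 4-state machine:
        a   b  
>  s0   s0  s1 
   s1   s1  s2 
   s2   s2  s3 
 * s3   s3  s0 
(> = start, * = accepting)

start=s0 accept=s3 s0-a->s0 s0-b->s1 s1-a->s1 s1-b->s2 s2-a->s2 s2-b->s3 s3-a->s3 s3-b->s0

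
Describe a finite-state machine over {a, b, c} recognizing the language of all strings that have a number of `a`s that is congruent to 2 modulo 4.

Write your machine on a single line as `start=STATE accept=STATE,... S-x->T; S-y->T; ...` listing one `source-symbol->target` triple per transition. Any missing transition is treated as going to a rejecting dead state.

start=S0; accept=S2; S0-a->S1; S0-b->S0; S0-c->S0; S1-a->S2; S1-b->S1; S1-c->S1; S2-a->S3; S2-b->S2; S2-c->S2; S3-a->S0; S3-b->S3; S3-c->S3

The only thing that matters is how many `a`s have appeared, reduced mod 4. Use one state per residue: S0 for 0, …, S3 for 3. Reading `a` moves to the next residue; anything else stays put. S2 is accepting.
A 4-state machine:
        a   b   c  
>  S0   S1  S0  S0 
   S1   S2  S1  S1 
 * S2   S3  S2  S2 
   S3   S0  S3  S3 
(> = start, * = accepting)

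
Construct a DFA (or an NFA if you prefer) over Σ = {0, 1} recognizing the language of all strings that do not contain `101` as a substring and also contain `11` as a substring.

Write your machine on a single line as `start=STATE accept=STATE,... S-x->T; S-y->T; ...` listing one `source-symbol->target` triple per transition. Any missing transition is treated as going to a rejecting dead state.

Handle the two conditions separately and then intersect. One (4 states) tracks partial matches of the forbidden pattern `101`; the other (3 states) tracks whether and how much of `11` has been seen. Each combined state is a pair, one component from each; accept when both components accept.
9 states suffice.
        0   1  
>  s0   s0  s1 
   s1   s2  s3 
   s2   s0  s4 
 * s3   s5  s3 
   s4   s6  s7 
 * s5   s8  s7 
   s6   s6  s4 
   s7   s7  s7 
 * s8   s8  s3 
(> = start, * = accepting)

start=s0; accept=s3,s5,s8; s0-0->s0; s0-1->s1; s1-0->s2; s1-1->s3; s2-0->s0; s2-1->s4; s3-0->s5; s3-1->s3; s4-0->s6; s4-1->s7; s5-0->s8; s5-1->s7; s6-0->s6; s6-1->s4; s7-0->s7; s7-1->s7; s8-0->s8; s8-1->s3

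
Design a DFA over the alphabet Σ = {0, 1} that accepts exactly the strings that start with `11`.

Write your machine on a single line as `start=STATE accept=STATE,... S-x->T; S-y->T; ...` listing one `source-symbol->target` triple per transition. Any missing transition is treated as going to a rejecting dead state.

Check the first 2 symbols one by one: S0 through S1 record how many have matched `11` so far; any wrong symbol goes to the dead state S3. After all 2 match we enter the accepting sink S2.
        0   1  
>  S0   S3  S1 
   S1   S3  S2 
 * S2   S2  S2 
   S3   S3  S3 
(> = start, * = accepting)

start=S0; accept=S2; S0-0->S3; S0-1->S1; S1-0->S3; S1-1->S2; S2-0->S2; S2-1->S2; S3-0->S3; S3-1->S3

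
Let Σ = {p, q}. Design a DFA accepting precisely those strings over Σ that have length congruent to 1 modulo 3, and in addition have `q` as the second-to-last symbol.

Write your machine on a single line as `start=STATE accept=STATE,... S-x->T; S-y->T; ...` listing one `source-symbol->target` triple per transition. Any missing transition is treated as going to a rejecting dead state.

Build one automaton per condition and run them in lockstep. The first has 3 states tracking the input length modulo 3; the second has 7 states tracking the last 2 symbols read. A product state is a pair (one from each), accepting exactly when both do. After merging equivalent states the machine shrinks.
With 5 states:
        p   q  
>  S0   S1  S1 
   S1   S2  S2 
   S2   S0  S3 
   S3   S4  S4 
 * S4   S2  S2 
(> = start, * = accepting)

start=S0; accept=S4; S0-p->S1; S0-q->S1; S1-p->S2; S1-q->S2; S2-p->S0; S2-q->S3; S3-p->S4; S3-q->S4; S4-p->S2; S4-q->S2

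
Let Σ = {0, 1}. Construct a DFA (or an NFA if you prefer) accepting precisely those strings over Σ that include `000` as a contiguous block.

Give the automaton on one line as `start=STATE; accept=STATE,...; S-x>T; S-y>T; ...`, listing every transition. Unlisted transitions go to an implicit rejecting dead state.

States A..C record the length of the longest prefix of `000` that matches the current input suffix. Reaching D means `000` has been seen, and we stay there forever. Accept from D.
       0  1 
>  A   B  A 
   B   C  A 
   C   D  A 
 * D   D  D 
(> = start, * = accepting)

start=A; accept=D; A-0>B; A-1>A; B-0>C; B-1>A; C-0>D; C-1>A; D-0>D; D-1>D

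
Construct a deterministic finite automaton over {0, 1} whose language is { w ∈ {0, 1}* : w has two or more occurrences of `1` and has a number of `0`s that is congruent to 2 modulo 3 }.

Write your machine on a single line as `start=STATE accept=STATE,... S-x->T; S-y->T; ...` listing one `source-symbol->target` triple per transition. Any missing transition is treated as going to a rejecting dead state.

start=s0; accept=s9,s11; s0-0->s1; s0-1->s2; s1-0->s3; s1-1->s4; s2-0->s4; s2-1->s5; s3-0->s0; s3-1->s6; s4-0->s6; s4-1->s7; s5-0->s7; s5-1->s8; s6-0->s2; s6-1->s9; s7-0->s9; s7-1->s10; s8-0->s10; s8-1->s8; s9-0->s5; s9-1->s11; s10-0->s11; s10-1->s10; s11-0->s8; s11-1->s11

Handle the two conditions separately and then intersect. The first has 4 states tracking the count of `1`s, saturating at 3; the second has 3 states tracking the count of `0`s modulo 3. A product state is a pair (one from each), accepting exactly when both do.
          0    1  
>  s0     s1   s2 
   s1     s3   s4 
   s2     s4   s5 
   s3     s0   s6 
   s4     s6   s7 
   s5     s7   s8 
   s6     s2   s9 
   s7     s9  s10 
   s8    s10   s8 
 * s9     s5  s11 
   s10   s11  s10 
 * s11    s8  s11 
(> = start, * = accepting)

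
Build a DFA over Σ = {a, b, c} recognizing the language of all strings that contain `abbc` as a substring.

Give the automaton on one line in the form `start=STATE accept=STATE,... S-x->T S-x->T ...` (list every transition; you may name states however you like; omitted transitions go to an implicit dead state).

States q0..q3 record the length of the longest prefix of `abbc` that matches the current input suffix. Reaching q4 means `abbc` has been seen, and we stay there forever. Accept from q4.
With 5 states:
        a   b   c  
>  q0   q1  q0  q0 
   q1   q1  q2  q0 
   q2   q1  q3  q0 
   q3   q1  q0  q4 
 * q4   q4  q4  q4 
(> = start, * = accepting)

start=q0 accept=q4 q0-a->q1 q0-b->q0 q0-c->q0 q1-a->q1 q1-b->q2 q1-c->q0 q2-a->q1 q2-b->q3 q2-c->q0 q3-a->q1 q3-b->q0 q3-c->q4 q4-a->q4 q4-b->q4 q4-c->q4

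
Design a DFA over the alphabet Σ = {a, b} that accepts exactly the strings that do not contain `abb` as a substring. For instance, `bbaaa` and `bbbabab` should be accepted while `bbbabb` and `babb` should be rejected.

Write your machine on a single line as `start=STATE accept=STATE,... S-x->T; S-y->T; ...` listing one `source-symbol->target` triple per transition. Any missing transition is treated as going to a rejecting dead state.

This is the complement of 'contains `abb`'. Use the same substring-matching states — S0 through S3 holding how much of `abb` has just been matched — but flip the accepting set: everything except the trap S3 accepts.
        a   b  
>* S0   S1  S0 
 * S1   S1  S2 
 * S2   S1  S3 
   S3   S3  S3 
(> = start, * = accepting)

start=S0; accept=S0,S1,S2; S0-a->S1; S0-b->S0; S1-a->S1; S1-b->S2; S2-a->S1; S2-b->S3; S3-a->S3; S3-b->S3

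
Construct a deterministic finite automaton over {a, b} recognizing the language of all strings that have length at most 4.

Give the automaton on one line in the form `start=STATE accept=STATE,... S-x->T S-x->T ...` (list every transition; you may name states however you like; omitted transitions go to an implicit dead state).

We only need to distinguish lengths 0, 1, …, 4, and '>4'. Chain S0 → S1 → S2 → S3 → S4 → S5 on every symbol, with S5 looping. Accepting states: {S0, S1, S2, S3, S4}.
With 6 states:
        a   b  
>* S0   S1  S1 
 * S1   S2  S2 
 * S2   S3  S3 
 * S3   S4  S4 
 * S4   S5  S5 
   S5   S5  S5 
(> = start, * = accepting)

start=S0 accept=S0,S1,S2,S3,S4 S0-a->S1 S0-b->S1 S1-a->S2 S1-b->S2 S2-a->S3 S2-b->S3 S3-a->S4 S3-b->S4 S4-a->S5 S4-b->S5 S5-a->S5 S5-b->S5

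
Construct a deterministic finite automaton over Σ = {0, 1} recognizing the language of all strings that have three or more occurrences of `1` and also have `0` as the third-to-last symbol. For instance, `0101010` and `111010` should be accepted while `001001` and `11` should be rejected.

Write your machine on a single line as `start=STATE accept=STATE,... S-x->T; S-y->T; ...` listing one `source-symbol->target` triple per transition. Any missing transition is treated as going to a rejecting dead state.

Run two small machines in parallel and take their product. One (5 states) tracks the count of `1`s, saturating at 4; the other (15 states) tracks the last 3 symbols read. Each combined state is a pair, one component from each; accept when both components accept. After merging equivalent states the machine shrinks.
With 15 states:
       0  1 
>  A   A  B 
   B   C  D 
   C   C  E 
   D   F  G 
   E   F  H 
   F   I  J 
   G   K  G 
 * H   K  G 
   I   I  L 
   J   M  H 
   K   N  J 
 * L   M  H 
 * M   N  J 
   N   O  L 
 * O   O  L 
(> = start, * = accepting)

start=A; accept=H,L,M,O; A-0->A; A-1->B; B-0->C; B-1->D; C-0->C; C-1->E; D-0->F; D-1->G; E-0->F; E-1->H; F-0->I; F-1->J; G-0->K; G-1->G; H-0->K; H-1->G; I-0->I; I-1->L; J-0->M; J-1->H; K-0->N; K-1->J; L-0->M; L-1->H; M-0->N; M-1->J; N-0->O; N-1->L; O-0->O; O-1->L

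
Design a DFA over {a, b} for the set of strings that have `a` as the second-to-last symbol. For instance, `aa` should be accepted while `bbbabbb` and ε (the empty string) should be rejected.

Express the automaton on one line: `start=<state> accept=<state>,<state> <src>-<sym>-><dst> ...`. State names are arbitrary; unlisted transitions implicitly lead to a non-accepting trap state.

A DFA must remember the last 2 symbols (since which symbol is second-to-last isn't known until the input ends). Use one state per possible window of the last ≤2 symbols; accept from those whose window starts with `a`.
7 states suffice.
        a   b  
>  s0   s1  s2 
   s1   s3  s4 
   s2   s5  s6 
 * s3   s3  s4 
 * s4   s5  s6 
   s5   s3  s4 
   s6   s5  s6 
(> = start, * = accepting)

start=s0 accept=s3,s4 s0-a->s1 s0-b->s2 s1-a->s3 s1-b->s4 s2-a->s5 s2-b->s6 s3-a->s3 s3-b->s4 s4-a->s5 s4-b->s6 s5-a->s3 s5-b->s4 s6-a->s5 s6-b->s6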